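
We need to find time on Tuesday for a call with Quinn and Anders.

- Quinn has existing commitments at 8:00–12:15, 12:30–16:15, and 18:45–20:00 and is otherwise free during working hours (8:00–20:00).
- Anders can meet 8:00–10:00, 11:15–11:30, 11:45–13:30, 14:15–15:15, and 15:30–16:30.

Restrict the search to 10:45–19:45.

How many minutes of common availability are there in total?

Quinn free within 08:00–20:00: 12:15–12:30, 16:15–18:45.
Quinn ∩ Anders: 12:15–12:30, 16:15–16:30.
Restricted to 10:45–19:45: 12:15–12:30, 16:15–16:30.
Total common minutes: 15 + 15 = 30.

30 minutes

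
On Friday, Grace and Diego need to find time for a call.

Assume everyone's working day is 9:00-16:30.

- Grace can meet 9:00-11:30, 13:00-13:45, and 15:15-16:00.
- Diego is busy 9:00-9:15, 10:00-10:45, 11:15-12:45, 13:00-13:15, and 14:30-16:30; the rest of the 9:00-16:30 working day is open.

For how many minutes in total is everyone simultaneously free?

Diego free within 09:00–16:30: 09:15–10:00, 10:45–11:15, 12:45–13:00, 13:15–14:30.
Grace ∩ Diego: 09:15–10:00, 10:45–11:15, 13:15–13:45.
Total common minutes: 45 + 30 + 30 = 105.

105 minutes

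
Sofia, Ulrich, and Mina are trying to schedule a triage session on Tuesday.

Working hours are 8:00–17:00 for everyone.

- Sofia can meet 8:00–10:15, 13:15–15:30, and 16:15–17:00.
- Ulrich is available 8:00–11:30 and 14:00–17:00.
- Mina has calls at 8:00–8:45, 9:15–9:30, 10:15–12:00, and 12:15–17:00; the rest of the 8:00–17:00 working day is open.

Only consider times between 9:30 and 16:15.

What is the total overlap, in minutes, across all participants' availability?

Mina free within 08:00–17:00: 08:45–09:15, 09:30–10:15, 12:00–12:15.
Sofia ∩ Ulrich: 08:00–10:15, 14:00–15:30, 16:15–17:00.
Sofia ∩ Ulrich ∩ Mina: 08:45–09:15, 09:30–10:15.
Restricted to 09:30–16:15: 09:30–10:15.
Total common minutes: 45.

45 minutes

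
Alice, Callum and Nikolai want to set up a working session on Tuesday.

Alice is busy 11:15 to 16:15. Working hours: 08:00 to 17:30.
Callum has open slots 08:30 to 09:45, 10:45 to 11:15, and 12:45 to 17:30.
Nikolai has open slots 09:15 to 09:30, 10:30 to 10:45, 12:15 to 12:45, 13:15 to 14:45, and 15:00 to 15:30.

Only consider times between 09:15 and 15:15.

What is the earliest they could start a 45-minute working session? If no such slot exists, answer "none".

none

Alice free within 08:00–17:30: 08:00–11:15, 16:15–17:30.
Alice ∩ Callum: 08:30–09:45, 10:45–11:15, 16:15–17:30.
Alice ∩ Callum ∩ Nikolai: 09:15–09:30.
Restricted to 09:15–15:15: 09:15–09:30.
Windows ≥ 45 min: (none).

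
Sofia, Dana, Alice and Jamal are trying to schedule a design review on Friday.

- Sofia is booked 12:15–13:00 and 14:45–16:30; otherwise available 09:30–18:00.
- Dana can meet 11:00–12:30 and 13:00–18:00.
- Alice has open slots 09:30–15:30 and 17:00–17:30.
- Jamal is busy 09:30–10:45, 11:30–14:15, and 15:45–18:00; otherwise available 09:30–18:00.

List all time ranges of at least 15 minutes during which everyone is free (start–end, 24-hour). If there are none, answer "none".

Sofia free within 09:30–18:00: 09:30–12:15, 13:00–14:45, 16:30–18:00.
Jamal free within 09:30–18:00: 10:45–11:30, 14:15–15:45.
Sofia ∩ Dana: 11:00–12:15, 13:00–14:45, 16:30–18:00.
Sofia ∩ Dana ∩ Alice: 11:00–12:15, 13:00–14:45, 17:00–17:30.
Sofia ∩ Dana ∩ Alice ∩ Jamal: 11:00–11:30, 14:15–14:45.
Windows ≥ 15 min: 11:00–11:30, 14:15–14:45.

11:00–11:30, 14:15–14:45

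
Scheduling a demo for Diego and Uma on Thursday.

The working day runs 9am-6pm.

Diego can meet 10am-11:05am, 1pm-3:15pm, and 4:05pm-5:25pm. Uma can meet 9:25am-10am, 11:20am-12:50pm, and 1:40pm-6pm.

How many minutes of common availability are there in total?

Diego ∩ Uma: 13:40–15:15, 16:05–17:25.
Total common minutes: 95 + 80 = 175.

175 minutes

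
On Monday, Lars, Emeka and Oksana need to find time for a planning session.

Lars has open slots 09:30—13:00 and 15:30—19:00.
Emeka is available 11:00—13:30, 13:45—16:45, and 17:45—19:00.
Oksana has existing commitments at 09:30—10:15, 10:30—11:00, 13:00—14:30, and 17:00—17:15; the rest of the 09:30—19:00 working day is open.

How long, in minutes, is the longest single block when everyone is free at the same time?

Oksana free within 09:30–19:00: 10:15–10:30, 11:00–13:00, 14:30–17:00, 17:15–19:00.
Lars ∩ Emeka: 11:00–13:00, 15:30–16:45, 17:45–19:00.
Lars ∩ Emeka ∩ Oksana: 11:00–13:00, 15:30–16:45, 17:45–19:00.
Common window lengths: 120, 75, 75 min; longest is 120.

120 minutes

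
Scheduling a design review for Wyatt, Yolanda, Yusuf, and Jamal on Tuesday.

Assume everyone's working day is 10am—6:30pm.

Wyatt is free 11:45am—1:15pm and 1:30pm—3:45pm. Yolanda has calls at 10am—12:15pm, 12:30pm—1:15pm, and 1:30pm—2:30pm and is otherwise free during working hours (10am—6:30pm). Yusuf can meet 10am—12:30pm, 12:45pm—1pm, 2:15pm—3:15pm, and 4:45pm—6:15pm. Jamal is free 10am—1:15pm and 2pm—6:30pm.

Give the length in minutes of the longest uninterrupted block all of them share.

Yolanda free within 10:00–18:30: 12:15–12:30, 13:15–13:30, 14:30–18:30.
Wyatt ∩ Yolanda: 12:15–12:30, 14:30–15:45.
Wyatt ∩ Yolanda ∩ Yusuf: 12:15–12:30, 14:30–15:15.
Wyatt ∩ Yolanda ∩ Yusuf ∩ Jamal: 12:15–12:30, 14:30–15:15.
Common window lengths: 15, 45 min; longest is 45.

45 minutes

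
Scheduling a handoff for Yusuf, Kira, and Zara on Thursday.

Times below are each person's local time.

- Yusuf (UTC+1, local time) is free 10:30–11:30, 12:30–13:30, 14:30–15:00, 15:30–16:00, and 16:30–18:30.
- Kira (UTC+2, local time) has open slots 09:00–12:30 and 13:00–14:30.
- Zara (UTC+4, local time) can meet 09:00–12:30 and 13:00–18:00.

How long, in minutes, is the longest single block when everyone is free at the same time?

60 minutes

Yusuf → UTC: 09:30–10:30, 11:30–12:30, 13:30–14:00, 14:30–15:00, 15:30–17:30.
Kira → UTC: 07:00–10:30, 11:00–12:30.
Zara → UTC: 05:00–08:30, 09:00–14:00.
Yusuf ∩ Kira: 09:30–10:30, 11:30–12:30.
Yusuf ∩ Kira ∩ Zara: 09:30–10:30, 11:30–12:30.
Common window lengths: 60, 60 min; longest is 60.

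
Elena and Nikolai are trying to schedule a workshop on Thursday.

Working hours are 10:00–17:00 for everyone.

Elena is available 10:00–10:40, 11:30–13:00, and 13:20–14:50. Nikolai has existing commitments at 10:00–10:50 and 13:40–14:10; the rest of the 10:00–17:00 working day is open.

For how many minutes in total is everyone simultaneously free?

Nikolai free within 10:00–17:00: 10:50–13:40, 14:10–17:00.
Elena ∩ Nikolai: 11:30–13:00, 13:20–13:40, 14:10–14:50.
Total common minutes: 90 + 20 + 40 = 150.

150 minutes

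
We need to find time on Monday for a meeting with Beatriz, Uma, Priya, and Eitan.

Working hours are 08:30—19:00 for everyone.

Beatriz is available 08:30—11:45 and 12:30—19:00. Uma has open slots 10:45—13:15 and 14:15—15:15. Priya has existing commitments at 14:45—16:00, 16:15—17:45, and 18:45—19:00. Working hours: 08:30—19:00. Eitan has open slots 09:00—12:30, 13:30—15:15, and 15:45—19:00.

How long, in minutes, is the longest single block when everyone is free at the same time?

60 minutes

Priya free within 08:30–19:00: 08:30–14:45, 16:00–16:15, 17:45–18:45.
Beatriz ∩ Uma: 10:45–11:45, 12:30–13:15, 14:15–15:15.
Beatriz ∩ Uma ∩ Priya: 10:45–11:45, 12:30–13:15, 14:15–14:45.
Beatriz ∩ Uma ∩ Priya ∩ Eitan: 10:45–11:45, 14:15–14:45.
Common window lengths: 60, 30 min; longest is 60.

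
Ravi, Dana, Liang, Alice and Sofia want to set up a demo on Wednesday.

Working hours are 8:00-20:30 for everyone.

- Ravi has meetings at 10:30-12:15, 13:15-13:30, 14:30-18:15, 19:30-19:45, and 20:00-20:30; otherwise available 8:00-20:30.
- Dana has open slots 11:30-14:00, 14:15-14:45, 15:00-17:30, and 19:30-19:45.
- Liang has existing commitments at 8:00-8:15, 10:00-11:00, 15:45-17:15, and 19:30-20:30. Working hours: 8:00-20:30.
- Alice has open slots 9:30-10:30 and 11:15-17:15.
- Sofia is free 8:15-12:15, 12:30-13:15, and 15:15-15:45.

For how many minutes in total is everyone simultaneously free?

Ravi free within 08:00–20:30: 08:00–10:30, 12:15–13:15, 13:30–14:30, 18:15–19:30, 19:45–20:00.
Liang free within 08:00–20:30: 08:15–10:00, 11:00–15:45, 17:15–19:30.
Ravi ∩ Dana: 12:15–13:15, 13:30–14:00, 14:15–14:30.
Ravi ∩ Dana ∩ Liang: 12:15–13:15, 13:30–14:00, 14:15–14:30.
Ravi ∩ Dana ∩ Liang ∩ Alice: 12:15–13:15, 13:30–14:00, 14:15–14:30.
Ravi ∩ Dana ∩ Liang ∩ Alice ∩ Sofia: 12:30–13:15.
Total common minutes: 45.

45 minutes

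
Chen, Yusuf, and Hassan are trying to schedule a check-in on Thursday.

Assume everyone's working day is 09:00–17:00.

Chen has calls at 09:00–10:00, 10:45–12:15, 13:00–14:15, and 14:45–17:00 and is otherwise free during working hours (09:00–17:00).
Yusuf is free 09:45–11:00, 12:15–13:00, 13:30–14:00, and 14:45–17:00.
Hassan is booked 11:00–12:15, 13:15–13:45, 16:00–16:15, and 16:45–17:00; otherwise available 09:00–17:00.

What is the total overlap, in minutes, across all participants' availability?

Chen free within 09:00–17:00: 10:00–10:45, 12:15–13:00, 14:15–14:45.
Hassan free within 09:00–17:00: 09:00–11:00, 12:15–13:15, 13:45–16:00, 16:15–16:45.
Chen ∩ Yusuf: 10:00–10:45, 12:15–13:00.
Chen ∩ Yusuf ∩ Hassan: 10:00–10:45, 12:15–13:00.
Total common minutes: 45 + 45 = 90.

90 minutes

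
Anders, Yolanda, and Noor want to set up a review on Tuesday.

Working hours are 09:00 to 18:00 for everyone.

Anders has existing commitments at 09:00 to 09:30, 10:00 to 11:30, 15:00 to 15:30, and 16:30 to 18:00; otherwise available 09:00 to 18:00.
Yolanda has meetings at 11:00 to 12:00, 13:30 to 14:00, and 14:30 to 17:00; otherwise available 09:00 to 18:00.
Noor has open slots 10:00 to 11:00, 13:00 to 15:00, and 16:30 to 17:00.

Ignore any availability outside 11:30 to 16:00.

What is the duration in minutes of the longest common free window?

30 minutes

Anders free within 09:00–18:00: 09:30–10:00, 11:30–15:00, 15:30–16:30.
Yolanda free within 09:00–18:00: 09:00–11:00, 12:00–13:30, 14:00–14:30, 17:00–18:00.
Anders ∩ Yolanda: 09:30–10:00, 12:00–13:30, 14:00–14:30.
Anders ∩ Yolanda ∩ Noor: 13:00–13:30, 14:00–14:30.
Restricted to 11:30–16:00: 13:00–13:30, 14:00–14:30.
Common window lengths: 30, 30 min; longest is 30.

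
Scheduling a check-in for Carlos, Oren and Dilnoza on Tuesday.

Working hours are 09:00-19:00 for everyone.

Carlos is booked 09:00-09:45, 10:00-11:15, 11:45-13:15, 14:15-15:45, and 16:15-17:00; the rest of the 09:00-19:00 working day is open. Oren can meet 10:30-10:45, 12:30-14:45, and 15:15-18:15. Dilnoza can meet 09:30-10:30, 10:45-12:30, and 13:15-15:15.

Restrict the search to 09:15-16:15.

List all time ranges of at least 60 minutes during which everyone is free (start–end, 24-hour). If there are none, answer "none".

Carlos free within 09:00–19:00: 09:45–10:00, 11:15–11:45, 13:15–14:15, 15:45–16:15, 17:00–19:00.
Carlos ∩ Oren: 13:15–14:15, 15:45–16:15, 17:00–18:15.
Carlos ∩ Oren ∩ Dilnoza: 13:15–14:15.
Restricted to 09:15–16:15: 13:15–14:15.
Windows ≥ 60 min: 13:15–14:15.

13:15–14:15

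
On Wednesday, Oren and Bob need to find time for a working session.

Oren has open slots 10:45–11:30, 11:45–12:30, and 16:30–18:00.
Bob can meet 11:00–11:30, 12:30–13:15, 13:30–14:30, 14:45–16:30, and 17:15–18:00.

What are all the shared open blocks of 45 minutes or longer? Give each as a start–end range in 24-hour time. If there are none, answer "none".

Oren ∩ Bob: 11:00–11:30, 17:15–18:00.
Windows ≥ 45 min: 17:15–18:00.

17:15–18:00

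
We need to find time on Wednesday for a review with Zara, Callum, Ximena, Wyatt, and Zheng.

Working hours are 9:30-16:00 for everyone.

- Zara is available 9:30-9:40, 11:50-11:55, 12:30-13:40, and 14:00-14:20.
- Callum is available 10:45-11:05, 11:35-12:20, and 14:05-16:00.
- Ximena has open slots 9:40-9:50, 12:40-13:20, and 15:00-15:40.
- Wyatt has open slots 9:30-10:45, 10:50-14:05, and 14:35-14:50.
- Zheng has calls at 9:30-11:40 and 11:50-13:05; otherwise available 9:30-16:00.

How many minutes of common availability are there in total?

Zheng free within 09:30–16:00: 11:40–11:50, 13:05–16:00.
Zara ∩ Callum: 11:50–11:55, 14:05–14:20.
Zara ∩ Callum ∩ Ximena: (none).
Zara ∩ Callum ∩ Ximena ∩ Wyatt: (none).
Zara ∩ Callum ∩ Ximena ∩ Wyatt ∩ Zheng: (none).
Total common minutes: 0.

0 minutes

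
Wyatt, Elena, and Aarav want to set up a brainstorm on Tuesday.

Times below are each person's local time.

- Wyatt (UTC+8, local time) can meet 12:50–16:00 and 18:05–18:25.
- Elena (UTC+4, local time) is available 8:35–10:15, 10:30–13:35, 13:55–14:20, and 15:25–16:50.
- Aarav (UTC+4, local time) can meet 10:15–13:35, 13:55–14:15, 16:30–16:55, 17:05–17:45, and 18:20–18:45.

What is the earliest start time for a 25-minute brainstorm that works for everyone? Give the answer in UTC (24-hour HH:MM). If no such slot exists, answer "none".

06:30

Wyatt → UTC: 04:50–08:00, 10:05–10:25.
Elena → UTC: 04:35–06:15, 06:30–09:35, 09:55–10:20, 11:25–12:50.
Aarav → UTC: 06:15–09:35, 09:55–10:15, 12:30–12:55, 13:05–13:45, 14:20–14:45.
Wyatt ∩ Elena: 04:50–06:15, 06:30–08:00, 10:05–10:20.
Wyatt ∩ Elena ∩ Aarav: 06:30–08:00, 10:05–10:15.
Windows ≥ 25 min: 06:30–08:00.
Earliest such window starts at 06:30.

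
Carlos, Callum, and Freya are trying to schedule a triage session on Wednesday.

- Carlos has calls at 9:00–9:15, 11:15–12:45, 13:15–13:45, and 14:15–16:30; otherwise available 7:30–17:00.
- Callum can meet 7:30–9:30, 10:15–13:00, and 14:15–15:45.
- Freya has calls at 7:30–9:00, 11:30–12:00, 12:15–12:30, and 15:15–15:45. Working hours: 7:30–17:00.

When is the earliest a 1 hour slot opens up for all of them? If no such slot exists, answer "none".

Carlos free within 07:30–17:00: 07:30–09:00, 09:15–11:15, 12:45–13:15, 13:45–14:15, 16:30–17:00.
Freya free within 07:30–17:00: 09:00–11:30, 12:00–12:15, 12:30–15:15, 15:45–17:00.
Carlos ∩ Callum: 07:30–09:00, 09:15–09:30, 10:15–11:15, 12:45–13:00.
Carlos ∩ Callum ∩ Freya: 09:15–09:30, 10:15–11:15, 12:45–13:00.
Windows ≥ 60 min: 10:15–11:15.
Earliest such window starts at 10:15.

10:15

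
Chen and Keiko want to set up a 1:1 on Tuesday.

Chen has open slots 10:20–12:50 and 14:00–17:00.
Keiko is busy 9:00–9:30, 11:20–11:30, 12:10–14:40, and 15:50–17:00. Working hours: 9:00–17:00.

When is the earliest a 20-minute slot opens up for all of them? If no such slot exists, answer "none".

Keiko free within 09:00–17:00: 09:30–11:20, 11:30–12:10, 14:40–15:50.
Chen ∩ Keiko: 10:20–11:20, 11:30–12:10, 14:40–15:50.
Windows ≥ 20 min: 10:20–11:20, 11:30–12:10, 14:40–15:50.
Earliest such window starts at 10:20.

10:20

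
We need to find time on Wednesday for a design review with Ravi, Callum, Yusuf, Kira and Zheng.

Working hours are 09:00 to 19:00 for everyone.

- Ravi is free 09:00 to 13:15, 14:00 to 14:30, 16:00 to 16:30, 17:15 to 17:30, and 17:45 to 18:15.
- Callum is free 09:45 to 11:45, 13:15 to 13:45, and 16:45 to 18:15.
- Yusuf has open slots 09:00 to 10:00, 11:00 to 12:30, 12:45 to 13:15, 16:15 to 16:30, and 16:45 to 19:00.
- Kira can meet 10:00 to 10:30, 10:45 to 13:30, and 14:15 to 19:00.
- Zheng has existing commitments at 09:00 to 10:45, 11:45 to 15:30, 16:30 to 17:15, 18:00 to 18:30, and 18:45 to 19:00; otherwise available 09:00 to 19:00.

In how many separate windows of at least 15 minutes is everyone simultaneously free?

3

Zheng free within 09:00–19:00: 10:45–11:45, 15:30–16:30, 17:15–18:00, 18:30–18:45.
Ravi ∩ Callum: 09:45–11:45, 17:15–17:30, 17:45–18:15.
Ravi ∩ Callum ∩ Yusuf: 09:45–10:00, 11:00–11:45, 17:15–17:30, 17:45–18:15.
Ravi ∩ Callum ∩ Yusuf ∩ Kira: 11:00–11:45, 17:15–17:30, 17:45–18:15.
Ravi ∩ Callum ∩ Yusuf ∩ Kira ∩ Zheng: 11:00–11:45, 17:15–17:30, 17:45–18:00.
Windows ≥ 15 min: 11:00–11:45, 17:15–17:30, 17:45–18:00.
That's 3 windows.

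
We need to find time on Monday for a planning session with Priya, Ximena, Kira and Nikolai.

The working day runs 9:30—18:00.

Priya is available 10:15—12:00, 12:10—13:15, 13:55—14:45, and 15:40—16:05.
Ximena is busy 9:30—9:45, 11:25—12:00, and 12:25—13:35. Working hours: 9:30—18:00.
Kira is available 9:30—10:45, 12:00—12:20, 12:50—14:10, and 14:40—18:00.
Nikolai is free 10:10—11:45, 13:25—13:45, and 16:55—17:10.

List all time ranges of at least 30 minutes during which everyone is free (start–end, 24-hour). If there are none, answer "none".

10:15–10:45

Ximena free within 09:30–18:00: 09:45–11:25, 12:00–12:25, 13:35–18:00.
Priya ∩ Ximena: 10:15–11:25, 12:10–12:25, 13:55–14:45, 15:40–16:05.
Priya ∩ Ximena ∩ Kira: 10:15–10:45, 12:10–12:20, 13:55–14:10, 14:40–14:45, 15:40–16:05.
Priya ∩ Ximena ∩ Kira ∩ Nikolai: 10:15–10:45.
Windows ≥ 30 min: 10:15–10:45.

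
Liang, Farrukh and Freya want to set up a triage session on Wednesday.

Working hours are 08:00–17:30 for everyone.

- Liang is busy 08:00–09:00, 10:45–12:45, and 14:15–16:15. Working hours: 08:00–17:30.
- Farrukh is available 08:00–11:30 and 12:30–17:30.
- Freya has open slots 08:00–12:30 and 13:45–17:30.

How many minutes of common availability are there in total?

210 minutes

Liang free within 08:00–17:30: 09:00–10:45, 12:45–14:15, 16:15–17:30.
Liang ∩ Farrukh: 09:00–10:45, 12:45–14:15, 16:15–17:30.
Liang ∩ Farrukh ∩ Freya: 09:00–10:45, 13:45–14:15, 16:15–17:30.
Total common minutes: 105 + 30 + 75 = 210.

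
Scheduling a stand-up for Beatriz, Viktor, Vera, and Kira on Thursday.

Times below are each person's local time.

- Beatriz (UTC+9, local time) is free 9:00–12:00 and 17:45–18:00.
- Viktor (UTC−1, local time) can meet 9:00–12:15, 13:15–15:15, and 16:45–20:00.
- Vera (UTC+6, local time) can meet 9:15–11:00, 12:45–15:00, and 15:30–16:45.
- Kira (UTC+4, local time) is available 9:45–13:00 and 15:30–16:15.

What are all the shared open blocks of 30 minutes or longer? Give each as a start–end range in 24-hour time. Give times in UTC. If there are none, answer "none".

none

Beatriz → UTC: 00:00–03:00, 08:45–09:00.
Viktor → UTC: 10:00–13:15, 14:15–16:15, 17:45–21:00.
Vera → UTC: 03:15–05:00, 06:45–09:00, 09:30–10:45.
Kira → UTC: 05:45–09:00, 11:30–12:15.
Beatriz ∩ Viktor: (none).
Beatriz ∩ Viktor ∩ Vera: (none).
Beatriz ∩ Viktor ∩ Vera ∩ Kira: (none).
Windows ≥ 30 min: (none).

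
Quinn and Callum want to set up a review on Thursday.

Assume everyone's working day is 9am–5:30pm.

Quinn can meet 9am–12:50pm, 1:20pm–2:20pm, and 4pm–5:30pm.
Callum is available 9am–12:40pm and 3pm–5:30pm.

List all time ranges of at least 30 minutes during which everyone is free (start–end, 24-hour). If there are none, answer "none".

Quinn ∩ Callum: 09:00–12:40, 16:00–17:30.
Windows ≥ 30 min: 09:00–12:40, 16:00–17:30.

09:00–12:40, 16:00–17:30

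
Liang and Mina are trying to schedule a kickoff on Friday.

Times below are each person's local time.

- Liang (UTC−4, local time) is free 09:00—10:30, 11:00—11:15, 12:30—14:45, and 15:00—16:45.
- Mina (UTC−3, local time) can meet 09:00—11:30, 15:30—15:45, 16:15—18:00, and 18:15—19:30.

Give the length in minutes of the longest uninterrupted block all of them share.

90 minutes

Liang → UTC: 13:00–14:30, 15:00–15:15, 16:30–18:45, 19:00–20:45.
Mina → UTC: 12:00–14:30, 18:30–18:45, 19:15–21:00, 21:15–22:30.
Liang ∩ Mina: 13:00–14:30, 18:30–18:45, 19:15–20:45.
Common window lengths: 90, 15, 90 min; longest is 90.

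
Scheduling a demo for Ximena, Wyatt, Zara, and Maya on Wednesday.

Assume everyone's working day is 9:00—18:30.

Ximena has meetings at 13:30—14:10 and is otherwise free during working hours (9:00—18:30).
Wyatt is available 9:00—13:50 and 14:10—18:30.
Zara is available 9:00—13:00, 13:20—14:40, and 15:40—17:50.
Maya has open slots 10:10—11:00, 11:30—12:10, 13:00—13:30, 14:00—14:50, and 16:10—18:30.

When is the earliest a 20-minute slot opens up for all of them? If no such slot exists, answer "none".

Ximena free within 09:00–18:30: 09:00–13:30, 14:10–18:30.
Ximena ∩ Wyatt: 09:00–13:30, 14:10–18:30.
Ximena ∩ Wyatt ∩ Zara: 09:00–13:00, 13:20–13:30, 14:10–14:40, 15:40–17:50.
Ximena ∩ Wyatt ∩ Zara ∩ Maya: 10:10–11:00, 11:30–12:10, 13:20–13:30, 14:10–14:40, 16:10–17:50.
Windows ≥ 20 min: 10:10–11:00, 11:30–12:10, 14:10–14:40, 16:10–17:50.
Earliest such window starts at 10:10.

10:10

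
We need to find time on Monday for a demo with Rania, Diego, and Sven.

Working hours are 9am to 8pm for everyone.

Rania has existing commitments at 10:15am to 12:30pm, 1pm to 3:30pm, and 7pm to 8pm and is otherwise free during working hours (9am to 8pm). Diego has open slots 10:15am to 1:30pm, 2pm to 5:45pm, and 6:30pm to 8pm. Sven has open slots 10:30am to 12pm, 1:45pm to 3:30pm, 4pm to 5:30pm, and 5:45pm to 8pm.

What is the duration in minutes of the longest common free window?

Rania free within 09:00–20:00: 09:00–10:15, 12:30–13:00, 15:30–19:00.
Rania ∩ Diego: 12:30–13:00, 15:30–17:45, 18:30–19:00.
Rania ∩ Diego ∩ Sven: 16:00–17:30, 18:30–19:00.
Common window lengths: 90, 30 min; longest is 90.

90 minutes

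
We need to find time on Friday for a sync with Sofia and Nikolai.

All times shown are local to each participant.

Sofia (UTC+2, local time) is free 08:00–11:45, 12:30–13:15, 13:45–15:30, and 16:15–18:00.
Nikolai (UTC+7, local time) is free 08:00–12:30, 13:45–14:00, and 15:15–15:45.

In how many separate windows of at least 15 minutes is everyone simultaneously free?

Sofia → UTC: 06:00–09:45, 10:30–11:15, 11:45–13:30, 14:15–16:00.
Nikolai → UTC: 01:00–05:30, 06:45–07:00, 08:15–08:45.
Sofia ∩ Nikolai: 06:45–07:00, 08:15–08:45.
Windows ≥ 15 min: 06:45–07:00, 08:15–08:45.
That's 2 windows.

2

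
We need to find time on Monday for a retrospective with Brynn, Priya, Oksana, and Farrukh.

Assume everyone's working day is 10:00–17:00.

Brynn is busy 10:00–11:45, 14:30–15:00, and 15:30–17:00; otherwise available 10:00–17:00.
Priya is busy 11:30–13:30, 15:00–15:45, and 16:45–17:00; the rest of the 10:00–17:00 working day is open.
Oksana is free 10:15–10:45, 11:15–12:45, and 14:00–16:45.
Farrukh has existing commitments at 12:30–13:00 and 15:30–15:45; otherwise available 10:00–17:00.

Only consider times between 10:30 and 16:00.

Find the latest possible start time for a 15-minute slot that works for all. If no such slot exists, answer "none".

Brynn free within 10:00–17:00: 11:45–14:30, 15:00–15:30.
Priya free within 10:00–17:00: 10:00–11:30, 13:30–15:00, 15:45–16:45.
Farrukh free within 10:00–17:00: 10:00–12:30, 13:00–15:30, 15:45–17:00.
Brynn ∩ Priya: 13:30–14:30.
Brynn ∩ Priya ∩ Oksana: 14:00–14:30.
Brynn ∩ Priya ∩ Oksana ∩ Farrukh: 14:00–14:30.
Restricted to 10:30–16:00: 14:00–14:30.
Windows ≥ 15 min: 14:00–14:30.
Latest start in the last window 14:00–14:30 is 14:30 − 15 min = 14:15.

14:15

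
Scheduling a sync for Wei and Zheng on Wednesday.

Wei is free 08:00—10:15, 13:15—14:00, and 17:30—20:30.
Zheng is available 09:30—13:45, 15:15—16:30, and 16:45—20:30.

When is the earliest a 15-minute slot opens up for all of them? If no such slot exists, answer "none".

Wei ∩ Zheng: 09:30–10:15, 13:15–13:45, 17:30–20:30.
Windows ≥ 15 min: 09:30–10:15, 13:15–13:45, 17:30–20:30.
Earliest such window starts at 09:30.

09:30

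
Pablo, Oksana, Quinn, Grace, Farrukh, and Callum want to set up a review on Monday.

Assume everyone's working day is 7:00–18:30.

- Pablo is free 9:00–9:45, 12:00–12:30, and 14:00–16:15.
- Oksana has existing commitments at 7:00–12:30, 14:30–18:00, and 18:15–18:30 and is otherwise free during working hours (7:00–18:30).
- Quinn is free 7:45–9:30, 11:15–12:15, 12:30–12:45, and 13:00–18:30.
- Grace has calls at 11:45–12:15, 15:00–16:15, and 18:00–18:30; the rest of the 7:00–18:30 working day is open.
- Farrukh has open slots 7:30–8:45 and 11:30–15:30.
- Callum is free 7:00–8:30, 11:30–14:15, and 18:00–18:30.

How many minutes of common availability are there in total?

15 minutes

Oksana free within 07:00–18:30: 12:30–14:30, 18:00–18:15.
Grace free within 07:00–18:30: 07:00–11:45, 12:15–15:00, 16:15–18:00.
Pablo ∩ Oksana: 14:00–14:30.
Pablo ∩ Oksana ∩ Quinn: 14:00–14:30.
Pablo ∩ Oksana ∩ Quinn ∩ Grace: 14:00–14:30.
Pablo ∩ Oksana ∩ Quinn ∩ Grace ∩ Farrukh: 14:00–14:30.
Pablo ∩ Oksana ∩ Quinn ∩ Grace ∩ Farrukh ∩ Callum: 14:00–14:15.
Total common minutes: 15.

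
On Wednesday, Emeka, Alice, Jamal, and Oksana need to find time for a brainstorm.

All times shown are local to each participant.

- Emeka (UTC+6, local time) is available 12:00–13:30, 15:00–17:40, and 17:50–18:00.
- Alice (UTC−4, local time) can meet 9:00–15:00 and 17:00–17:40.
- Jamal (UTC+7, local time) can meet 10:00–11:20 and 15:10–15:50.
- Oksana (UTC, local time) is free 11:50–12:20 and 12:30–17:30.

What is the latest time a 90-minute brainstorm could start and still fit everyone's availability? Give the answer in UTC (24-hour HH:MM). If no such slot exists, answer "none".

Emeka → UTC: 06:00–07:30, 09:00–11:40, 11:50–12:00.
Alice → UTC: 13:00–19:00, 21:00–21:40.
Jamal → UTC: 03:00–04:20, 08:10–08:50.
Oksana → UTC: 11:50–12:20, 12:30–17:30.
Emeka ∩ Alice: (none).
Emeka ∩ Alice ∩ Jamal: (none).
Emeka ∩ Alice ∩ Jamal ∩ Oksana: (none).
Windows ≥ 90 min: (none).

none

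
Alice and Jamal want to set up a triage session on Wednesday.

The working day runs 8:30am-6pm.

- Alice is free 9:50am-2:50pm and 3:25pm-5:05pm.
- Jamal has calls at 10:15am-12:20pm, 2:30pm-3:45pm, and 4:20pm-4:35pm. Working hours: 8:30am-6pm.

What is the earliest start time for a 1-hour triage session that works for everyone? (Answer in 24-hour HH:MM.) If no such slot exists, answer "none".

Jamal free within 08:30–18:00: 08:30–10:15, 12:20–14:30, 15:45–16:20, 16:35–18:00.
Alice ∩ Jamal: 09:50–10:15, 12:20–14:30, 15:45–16:20, 16:35–17:05.
Windows ≥ 60 min: 12:20–14:30.
Earliest such window starts at 12:20.

12:20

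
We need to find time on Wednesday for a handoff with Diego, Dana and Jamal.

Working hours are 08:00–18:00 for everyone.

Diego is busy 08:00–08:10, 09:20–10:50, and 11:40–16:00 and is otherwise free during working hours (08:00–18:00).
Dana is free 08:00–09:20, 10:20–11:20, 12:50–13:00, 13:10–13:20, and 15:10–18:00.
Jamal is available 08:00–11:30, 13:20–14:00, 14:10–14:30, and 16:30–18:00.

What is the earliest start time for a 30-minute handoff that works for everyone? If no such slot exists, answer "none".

Diego free within 08:00–18:00: 08:10–09:20, 10:50–11:40, 16:00–18:00.
Diego ∩ Dana: 08:10–09:20, 10:50–11:20, 16:00–18:00.
Diego ∩ Dana ∩ Jamal: 08:10–09:20, 10:50–11:20, 16:30–18:00.
Windows ≥ 30 min: 08:10–09:20, 10:50–11:20, 16:30–18:00.
Earliest such window starts at 08:10.

08:10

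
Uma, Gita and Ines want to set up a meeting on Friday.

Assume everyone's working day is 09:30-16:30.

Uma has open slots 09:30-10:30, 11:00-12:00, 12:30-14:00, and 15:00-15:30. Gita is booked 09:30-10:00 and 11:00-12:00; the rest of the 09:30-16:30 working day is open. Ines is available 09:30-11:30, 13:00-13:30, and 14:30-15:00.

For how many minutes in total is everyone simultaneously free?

60 minutes

Gita free within 09:30–16:30: 10:00–11:00, 12:00–16:30.
Uma ∩ Gita: 10:00–10:30, 12:30–14:00, 15:00–15:30.
Uma ∩ Gita ∩ Ines: 10:00–10:30, 13:00–13:30.
Total common minutes: 30 + 30 = 60.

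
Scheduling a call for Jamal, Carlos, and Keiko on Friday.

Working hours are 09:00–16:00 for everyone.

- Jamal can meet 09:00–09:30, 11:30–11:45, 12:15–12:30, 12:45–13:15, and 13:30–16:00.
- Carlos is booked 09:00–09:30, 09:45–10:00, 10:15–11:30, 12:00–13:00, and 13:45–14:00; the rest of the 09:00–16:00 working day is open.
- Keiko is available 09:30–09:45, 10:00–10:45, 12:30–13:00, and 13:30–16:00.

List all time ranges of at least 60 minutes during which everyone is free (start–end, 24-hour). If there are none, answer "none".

Carlos free within 09:00–16:00: 09:30–09:45, 10:00–10:15, 11:30–12:00, 13:00–13:45, 14:00–16:00.
Jamal ∩ Carlos: 11:30–11:45, 13:00–13:15, 13:30–13:45, 14:00–16:00.
Jamal ∩ Carlos ∩ Keiko: 13:30–13:45, 14:00–16:00.
Windows ≥ 60 min: 14:00–16:00.

14:00–16:00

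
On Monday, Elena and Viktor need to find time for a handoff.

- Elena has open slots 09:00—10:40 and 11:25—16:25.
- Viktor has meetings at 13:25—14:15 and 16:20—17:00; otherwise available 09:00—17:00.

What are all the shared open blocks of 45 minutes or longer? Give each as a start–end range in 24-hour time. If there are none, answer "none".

Viktor free within 09:00–17:00: 09:00–13:25, 14:15–16:20.
Elena ∩ Viktor: 09:00–10:40, 11:25–13:25, 14:15–16:20.
Windows ≥ 45 min: 09:00–10:40, 11:25–13:25, 14:15–16:20.

09:00–10:40, 11:25–13:25, 14:15–16:20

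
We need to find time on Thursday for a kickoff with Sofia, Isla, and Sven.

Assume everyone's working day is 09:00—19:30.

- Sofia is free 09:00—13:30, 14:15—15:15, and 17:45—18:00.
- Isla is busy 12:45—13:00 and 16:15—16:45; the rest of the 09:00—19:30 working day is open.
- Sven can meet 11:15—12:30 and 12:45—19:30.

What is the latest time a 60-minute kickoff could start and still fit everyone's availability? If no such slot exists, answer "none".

Isla free within 09:00–19:30: 09:00–12:45, 13:00–16:15, 16:45–19:30.
Sofia ∩ Isla: 09:00–12:45, 13:00–13:30, 14:15–15:15, 17:45–18:00.
Sofia ∩ Isla ∩ Sven: 11:15–12:30, 13:00–13:30, 14:15–15:15, 17:45–18:00.
Windows ≥ 60 min: 11:15–12:30, 14:15–15:15.
Latest start in the last window 14:15–15:15 is 15:15 − 60 min = 14:15.

14:15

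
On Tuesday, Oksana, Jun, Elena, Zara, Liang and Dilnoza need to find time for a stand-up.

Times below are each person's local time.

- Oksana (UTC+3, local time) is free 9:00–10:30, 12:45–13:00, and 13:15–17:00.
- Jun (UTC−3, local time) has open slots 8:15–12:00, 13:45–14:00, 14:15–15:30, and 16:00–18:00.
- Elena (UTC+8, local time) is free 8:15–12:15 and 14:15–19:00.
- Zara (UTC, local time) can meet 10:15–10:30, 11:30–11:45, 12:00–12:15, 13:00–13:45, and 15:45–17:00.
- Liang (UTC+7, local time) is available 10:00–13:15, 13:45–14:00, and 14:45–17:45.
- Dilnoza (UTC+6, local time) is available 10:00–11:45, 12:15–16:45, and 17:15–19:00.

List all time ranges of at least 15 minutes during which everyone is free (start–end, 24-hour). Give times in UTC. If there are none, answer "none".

none

Oksana → UTC: 06:00–07:30, 09:45–10:00, 10:15–14:00.
Jun → UTC: 11:15–15:00, 16:45–17:00, 17:15–18:30, 19:00–21:00.
Elena → UTC: 00:15–04:15, 06:15–11:00.
Zara → UTC: 10:15–10:30, 11:30–11:45, 12:00–12:15, 13:00–13:45, 15:45–17:00.
Liang → UTC: 03:00–06:15, 06:45–07:00, 07:45–10:45.
Dilnoza → UTC: 04:00–05:45, 06:15–10:45, 11:15–13:00.
Oksana ∩ Jun: 11:15–14:00.
Oksana ∩ Jun ∩ Elena: (none).
Oksana ∩ Jun ∩ Elena ∩ Zara: (none).
Oksana ∩ Jun ∩ Elena ∩ Zara ∩ Liang: (none).
Oksana ∩ Jun ∩ Elena ∩ Zara ∩ Liang ∩ Dilnoza: (none).
Windows ≥ 15 min: (none).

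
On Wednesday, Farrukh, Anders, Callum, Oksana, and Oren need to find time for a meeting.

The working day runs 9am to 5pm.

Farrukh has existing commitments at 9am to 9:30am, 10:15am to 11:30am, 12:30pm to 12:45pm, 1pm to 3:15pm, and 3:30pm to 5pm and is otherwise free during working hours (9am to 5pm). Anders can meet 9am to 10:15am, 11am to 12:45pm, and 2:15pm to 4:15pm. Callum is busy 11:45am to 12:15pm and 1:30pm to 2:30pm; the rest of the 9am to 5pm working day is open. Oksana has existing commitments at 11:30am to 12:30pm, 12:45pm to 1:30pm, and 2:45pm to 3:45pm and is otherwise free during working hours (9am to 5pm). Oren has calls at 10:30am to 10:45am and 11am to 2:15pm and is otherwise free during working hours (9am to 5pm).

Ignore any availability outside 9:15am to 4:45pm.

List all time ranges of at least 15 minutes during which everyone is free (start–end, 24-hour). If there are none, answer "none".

09:30–10:15

Farrukh free within 09:00–17:00: 09:30–10:15, 11:30–12:30, 12:45–13:00, 15:15–15:30.
Callum free within 09:00–17:00: 09:00–11:45, 12:15–13:30, 14:30–17:00.
Oksana free within 09:00–17:00: 09:00–11:30, 12:30–12:45, 13:30–14:45, 15:45–17:00.
Oren free within 09:00–17:00: 09:00–10:30, 10:45–11:00, 14:15–17:00.
Farrukh ∩ Anders: 09:30–10:15, 11:30–12:30, 15:15–15:30.
Farrukh ∩ Anders ∩ Callum: 09:30–10:15, 11:30–11:45, 12:15–12:30, 15:15–15:30.
Farrukh ∩ Anders ∩ Callum ∩ Oksana: 09:30–10:15.
Farrukh ∩ Anders ∩ Callum ∩ Oksana ∩ Oren: 09:30–10:15.
Restricted to 09:15–16:45: 09:30–10:15.
Windows ≥ 15 min: 09:30–10:15.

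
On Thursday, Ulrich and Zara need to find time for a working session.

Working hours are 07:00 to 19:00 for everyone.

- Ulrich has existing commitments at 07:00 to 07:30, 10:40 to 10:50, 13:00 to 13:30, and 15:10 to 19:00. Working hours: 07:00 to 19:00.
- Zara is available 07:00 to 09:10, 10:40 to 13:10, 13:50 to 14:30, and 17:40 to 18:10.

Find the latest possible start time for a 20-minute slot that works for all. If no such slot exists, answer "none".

Ulrich free within 07:00–19:00: 07:30–10:40, 10:50–13:00, 13:30–15:10.
Ulrich ∩ Zara: 07:30–09:10, 10:50–13:00, 13:50–14:30.
Windows ≥ 20 min: 07:30–09:10, 10:50–13:00, 13:50–14:30.
Latest start in the last window 13:50–14:30 is 14:30 − 20 min = 14:10.

14:10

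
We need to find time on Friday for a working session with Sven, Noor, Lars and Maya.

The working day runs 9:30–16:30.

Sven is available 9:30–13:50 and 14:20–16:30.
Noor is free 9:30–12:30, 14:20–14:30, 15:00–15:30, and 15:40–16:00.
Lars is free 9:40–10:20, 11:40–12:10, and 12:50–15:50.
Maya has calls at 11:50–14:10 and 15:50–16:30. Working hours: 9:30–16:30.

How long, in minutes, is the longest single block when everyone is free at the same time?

Maya free within 09:30–16:30: 09:30–11:50, 14:10–15:50.
Sven ∩ Noor: 09:30–12:30, 14:20–14:30, 15:00–15:30, 15:40–16:00.
Sven ∩ Noor ∩ Lars: 09:40–10:20, 11:40–12:10, 14:20–14:30, 15:00–15:30, 15:40–15:50.
Sven ∩ Noor ∩ Lars ∩ Maya: 09:40–10:20, 11:40–11:50, 14:20–14:30, 15:00–15:30, 15:40–15:50.
Common window lengths: 40, 10, 10, 30, 10 min; longest is 40.

40 minutes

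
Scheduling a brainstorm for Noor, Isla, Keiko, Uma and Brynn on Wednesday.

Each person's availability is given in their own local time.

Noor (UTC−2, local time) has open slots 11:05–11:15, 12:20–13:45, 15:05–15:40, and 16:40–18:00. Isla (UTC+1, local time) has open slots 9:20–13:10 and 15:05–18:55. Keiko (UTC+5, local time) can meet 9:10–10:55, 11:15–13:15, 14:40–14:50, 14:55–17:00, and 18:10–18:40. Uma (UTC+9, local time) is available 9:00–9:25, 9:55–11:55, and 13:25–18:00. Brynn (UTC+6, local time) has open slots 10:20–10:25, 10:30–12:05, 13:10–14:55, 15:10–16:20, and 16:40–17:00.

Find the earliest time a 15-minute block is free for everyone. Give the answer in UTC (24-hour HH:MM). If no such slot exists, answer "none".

none

Noor → UTC: 13:05–13:15, 14:20–15:45, 17:05–17:40, 18:40–20:00.
Isla → UTC: 08:20–12:10, 14:05–17:55.
Keiko → UTC: 04:10–05:55, 06:15–08:15, 09:40–09:50, 09:55–12:00, 13:10–13:40.
Uma → UTC: 00:00–00:25, 00:55–02:55, 04:25–09:00.
Brynn → UTC: 04:20–04:25, 04:30–06:05, 07:10–08:55, 09:10–10:20, 10:40–11:00.
Noor ∩ Isla: 14:20–15:45, 17:05–17:40.
Noor ∩ Isla ∩ Keiko: (none).
Noor ∩ Isla ∩ Keiko ∩ Uma: (none).
Noor ∩ Isla ∩ Keiko ∩ Uma ∩ Brynn: (none).
Windows ≥ 15 min: (none).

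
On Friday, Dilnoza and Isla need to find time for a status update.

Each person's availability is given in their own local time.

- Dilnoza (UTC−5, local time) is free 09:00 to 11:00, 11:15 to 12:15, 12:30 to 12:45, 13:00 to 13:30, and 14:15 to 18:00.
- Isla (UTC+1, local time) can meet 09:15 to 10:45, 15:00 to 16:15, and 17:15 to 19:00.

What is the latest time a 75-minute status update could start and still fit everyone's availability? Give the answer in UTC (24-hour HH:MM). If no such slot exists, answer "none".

14:00

Dilnoza → UTC: 14:00–16:00, 16:15–17:15, 17:30–17:45, 18:00–18:30, 19:15–23:00.
Isla → UTC: 08:15–09:45, 14:00–15:15, 16:15–18:00.
Dilnoza ∩ Isla: 14:00–15:15, 16:15–17:15, 17:30–17:45.
Windows ≥ 75 min: 14:00–15:15.
Latest start in the last window 14:00–15:15 is 15:15 − 75 min = 14:00.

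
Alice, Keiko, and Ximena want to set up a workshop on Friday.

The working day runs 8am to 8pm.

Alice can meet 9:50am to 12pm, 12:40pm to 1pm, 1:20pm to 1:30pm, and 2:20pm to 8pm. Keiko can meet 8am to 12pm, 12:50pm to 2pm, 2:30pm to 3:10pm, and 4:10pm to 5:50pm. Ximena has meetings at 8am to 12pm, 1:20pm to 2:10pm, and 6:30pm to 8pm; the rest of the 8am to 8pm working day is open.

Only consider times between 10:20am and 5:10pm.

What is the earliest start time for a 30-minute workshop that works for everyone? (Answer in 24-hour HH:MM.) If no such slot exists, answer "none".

Ximena free within 08:00–20:00: 12:00–13:20, 14:10–18:30.
Alice ∩ Keiko: 09:50–12:00, 12:50–13:00, 13:20–13:30, 14:30–15:10, 16:10–17:50.
Alice ∩ Keiko ∩ Ximena: 12:50–13:00, 14:30–15:10, 16:10–17:50.
Restricted to 10:20–17:10: 12:50–13:00, 14:30–15:10, 16:10–17:10.
Windows ≥ 30 min: 14:30–15:10, 16:10–17:10.
Earliest such window starts at 14:30.

14:30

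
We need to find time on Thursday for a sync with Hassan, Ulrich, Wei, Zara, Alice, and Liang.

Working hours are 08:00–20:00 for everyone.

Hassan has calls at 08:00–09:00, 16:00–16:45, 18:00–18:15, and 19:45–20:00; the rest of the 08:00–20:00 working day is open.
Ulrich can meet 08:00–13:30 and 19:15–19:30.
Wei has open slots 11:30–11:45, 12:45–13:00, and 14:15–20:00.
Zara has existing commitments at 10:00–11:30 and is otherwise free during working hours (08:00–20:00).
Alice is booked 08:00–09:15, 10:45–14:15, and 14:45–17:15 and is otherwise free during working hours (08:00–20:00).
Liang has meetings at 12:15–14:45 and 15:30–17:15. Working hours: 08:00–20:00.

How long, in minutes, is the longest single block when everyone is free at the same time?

Hassan free within 08:00–20:00: 09:00–16:00, 16:45–18:00, 18:15–19:45.
Zara free within 08:00–20:00: 08:00–10:00, 11:30–20:00.
Alice free within 08:00–20:00: 09:15–10:45, 14:15–14:45, 17:15–20:00.
Liang free within 08:00–20:00: 08:00–12:15, 14:45–15:30, 17:15–20:00.
Hassan ∩ Ulrich: 09:00–13:30, 19:15–19:30.
Hassan ∩ Ulrich ∩ Wei: 11:30–11:45, 12:45–13:00, 19:15–19:30.
Hassan ∩ Ulrich ∩ Wei ∩ Zara: 11:30–11:45, 12:45–13:00, 19:15–19:30.
Hassan ∩ Ulrich ∩ Wei ∩ Zara ∩ Alice: 19:15–19:30.
Hassan ∩ Ulrich ∩ Wei ∩ Zara ∩ Alice ∩ Liang: 19:15–19:30.
Single common window of 15 minutes.

15 minutes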